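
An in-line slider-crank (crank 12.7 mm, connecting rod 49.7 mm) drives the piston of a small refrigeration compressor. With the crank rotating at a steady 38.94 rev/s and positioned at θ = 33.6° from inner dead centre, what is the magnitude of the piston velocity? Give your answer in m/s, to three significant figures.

2.09

ω = 2π·38.9 = 244.7 rad/s
For an in-line slider-crank, x = r cosθ + √(L² − r² sin²θ), so v = −rω sinθ·[1 + r cosθ/√(L² − r² sin²θ)].
With r = 0.0127 m, L = 0.0497 m, θ = 33.6°: √(L² − r² sin²θ) = 0.049201 m.
v = −0.0127·244.7·0.55339·[1 + 0.0127·0.83292/0.049201] = -2.0892 m/s.
|v| = 2.0892 m/s.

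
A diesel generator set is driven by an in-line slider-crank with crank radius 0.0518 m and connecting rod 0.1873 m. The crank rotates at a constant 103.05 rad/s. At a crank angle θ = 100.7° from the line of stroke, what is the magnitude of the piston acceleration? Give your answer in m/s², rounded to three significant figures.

249

ω = 103 rad/s
x(θ) = r cosθ + √(L² − r² sin²θ); with ω constant, a = ω²·d²x/dθ².
d²x/dθ² = −r cosθ − r²(cos2θ)/√u − r⁴ sin²2θ/(4u^{3/2}),  u = L² − r² sin²θ = 0.0324905 m².
Substituting r = 0.0518 m, L = 0.1873 m, θ = 100.7°: d²x/dθ² = +0.023436 m.
a = ω²·d²x/dθ² = (103)²·(+0.023436) = +248.88 m/s²;  |a| = 248.88 m/s².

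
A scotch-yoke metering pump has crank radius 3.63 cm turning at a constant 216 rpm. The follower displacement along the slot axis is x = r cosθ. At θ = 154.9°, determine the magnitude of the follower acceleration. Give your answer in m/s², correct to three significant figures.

ω = 22.62 rad/s (from 216 rpm).
x = r cosθ ⇒ ẍ = −rω² cosθ (ω constant).
|a| = rω²|cosθ| = 0.0363·(22.62)²·|cos 154.9°| = 16.819 m/s².

16.8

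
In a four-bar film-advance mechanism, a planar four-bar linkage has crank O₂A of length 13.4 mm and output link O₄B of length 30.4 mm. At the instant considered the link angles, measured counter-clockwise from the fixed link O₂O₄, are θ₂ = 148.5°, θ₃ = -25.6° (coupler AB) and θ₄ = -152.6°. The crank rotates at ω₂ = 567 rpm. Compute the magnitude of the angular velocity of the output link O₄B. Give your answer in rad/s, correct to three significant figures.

3.37

ω₂ = 59.38 rad/s (from 567 rpm).
Differentiating the loop-closure r₂e^{iθ₂}+r₃e^{iθ₃}=r₁+r₄e^{iθ₄} gives r₂ω₂e^{iθ₂}+r₃ω₃e^{iθ₃}=r₄ω₄e^{iθ₄}.
Eliminating the other unknown: ω₄ = r₂ω₂ sin(θ₂−θ₃) / [r₄ sin(θ₄−θ₃)].
Numerator sine = +0.10279; denominator sine = -0.79864.
Result = 0.0134·59.38·(+0.10279) / (0.0304·(-0.79864)) = -3.3686 rad/s; magnitude 3.3686 rad/s.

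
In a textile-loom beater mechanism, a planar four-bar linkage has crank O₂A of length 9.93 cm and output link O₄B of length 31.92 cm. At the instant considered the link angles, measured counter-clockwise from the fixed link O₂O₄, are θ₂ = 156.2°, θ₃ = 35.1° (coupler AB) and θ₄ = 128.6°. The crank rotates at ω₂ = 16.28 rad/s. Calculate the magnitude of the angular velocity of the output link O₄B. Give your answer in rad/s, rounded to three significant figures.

4.34

ω₂ = 16.28 rad/s
Differentiating the loop-closure r₂e^{iθ₂}+r₃e^{iθ₃}=r₁+r₄e^{iθ₄} gives r₂ω₂e^{iθ₂}+r₃ω₃e^{iθ₃}=r₄ω₄e^{iθ₄}.
Eliminating the other unknown: ω₄ = r₂ω₂ sin(θ₂−θ₃) / [r₄ sin(θ₄−θ₃)].
Numerator sine = +0.85627; denominator sine = +0.99813.
Result = 0.0993·16.28·(+0.85627) / (0.3192·(+0.99813)) = +4.3447 rad/s; magnitude 4.3447 rad/s.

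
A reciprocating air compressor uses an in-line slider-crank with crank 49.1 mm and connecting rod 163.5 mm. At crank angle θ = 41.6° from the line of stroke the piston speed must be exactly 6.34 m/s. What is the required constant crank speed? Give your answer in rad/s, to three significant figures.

For an in-line slider-crank, |v_piston| = rω|sinθ|·[1 + r cosθ/√(L² − r² sin²θ)].
With r = 0.0491 m, L = 0.1635 m, θ = 41.6°: the bracketed kinematic factor |dx/dθ| = 0.040069 m.
ω = v/|dx/dθ| = 6.34/0.040069 = 158.23 rad/s.

158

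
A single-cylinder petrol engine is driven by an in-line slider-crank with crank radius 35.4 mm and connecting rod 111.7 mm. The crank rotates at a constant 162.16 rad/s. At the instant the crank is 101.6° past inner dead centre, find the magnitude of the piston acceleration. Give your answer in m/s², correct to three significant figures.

ω = 162.2 rad/s
x(θ) = r cosθ + √(L² − r² sin²θ); with ω constant, a = ω²·d²x/dθ².
d²x/dθ² = −r cosθ − r²(cos2θ)/√u − r⁴ sin²2θ/(4u^{3/2}),  u = L² − r² sin²θ = 0.0112744 m².
Substituting r = 0.0354 m, L = 0.1117 m, θ = 101.6°: d²x/dθ² = +0.017915 m.
a = ω²·d²x/dθ² = (162.2)²·(+0.017915) = +471.09 m/s²;  |a| = 471.09 m/s².

471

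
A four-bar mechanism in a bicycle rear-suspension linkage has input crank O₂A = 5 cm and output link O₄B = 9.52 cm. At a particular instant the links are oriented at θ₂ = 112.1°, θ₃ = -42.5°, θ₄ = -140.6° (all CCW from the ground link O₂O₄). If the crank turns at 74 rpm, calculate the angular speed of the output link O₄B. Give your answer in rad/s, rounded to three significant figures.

1.76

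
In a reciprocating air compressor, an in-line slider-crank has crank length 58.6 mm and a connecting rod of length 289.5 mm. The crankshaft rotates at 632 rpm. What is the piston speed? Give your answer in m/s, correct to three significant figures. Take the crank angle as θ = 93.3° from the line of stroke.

3.83

ω = 2π·632/60 = 66.18 rad/s
For an in-line slider-crank, x = r cosθ + √(L² − r² sin²θ), so v = −rω sinθ·[1 + r cosθ/√(L² − r² sin²θ)].
With r = 0.0586 m, L = 0.2895 m, θ = 93.3°: √(L² − r² sin²θ) = 0.28353 m.
v = −0.0586·66.18·0.99834·[1 + 0.0586·-0.05756/0.28353] = -3.8258 m/s.
|v| = 3.8258 m/s.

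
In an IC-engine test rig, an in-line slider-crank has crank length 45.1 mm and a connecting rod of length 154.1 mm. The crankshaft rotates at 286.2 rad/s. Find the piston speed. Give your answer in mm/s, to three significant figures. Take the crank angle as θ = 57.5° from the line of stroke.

ω = 286.2 rad/s
For an in-line slider-crank, x = r cosθ + √(L² − r² sin²θ), so v = −rω sinθ·[1 + r cosθ/√(L² − r² sin²θ)].
With r = 0.0451 m, L = 0.1541 m, θ = 57.5°: √(L² − r² sin²θ) = 0.14933 m.
v = −0.0451·286.2·0.84339·[1 + 0.0451·0.53730/0.14933] = -12.653 m/s.
|v| = 12.653 m/s = 12653 mm/s.

12700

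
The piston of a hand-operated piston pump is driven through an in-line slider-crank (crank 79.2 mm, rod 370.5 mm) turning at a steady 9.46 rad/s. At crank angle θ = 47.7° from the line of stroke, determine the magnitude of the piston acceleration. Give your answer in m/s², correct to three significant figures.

4.64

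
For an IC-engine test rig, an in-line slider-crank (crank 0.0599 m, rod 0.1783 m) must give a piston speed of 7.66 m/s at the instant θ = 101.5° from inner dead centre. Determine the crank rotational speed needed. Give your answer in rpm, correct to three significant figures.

1340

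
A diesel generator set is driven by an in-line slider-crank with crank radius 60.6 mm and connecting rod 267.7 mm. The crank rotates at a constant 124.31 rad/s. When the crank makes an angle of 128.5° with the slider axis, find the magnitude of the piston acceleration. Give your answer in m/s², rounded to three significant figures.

629

ω = 124.3 rad/s
x(θ) = r cosθ + √(L² − r² sin²θ); with ω constant, a = ω²·d²x/dθ².
d²x/dθ² = −r cosθ − r²(cos2θ)/√u − r⁴ sin²2θ/(4u^{3/2}),  u = L² − r² sin²θ = 0.0694141 m².
Substituting r = 0.0606 m, L = 0.2677 m, θ = 128.5°: d²x/dθ² = +0.040685 m.
a = ω²·d²x/dθ² = (124.3)²·(+0.040685) = +628.7 m/s²;  |a| = 628.7 m/s².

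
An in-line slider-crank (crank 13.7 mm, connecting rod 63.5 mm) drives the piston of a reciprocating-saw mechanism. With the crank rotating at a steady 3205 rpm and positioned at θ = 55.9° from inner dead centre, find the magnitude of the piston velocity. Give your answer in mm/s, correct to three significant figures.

4280

ω = 2π·3205/60 = 335.6 rad/s
For an in-line slider-crank, x = r cosθ + √(L² − r² sin²θ), so v = −rω sinθ·[1 + r cosθ/√(L² − r² sin²θ)].
With r = 0.0137 m, L = 0.0635 m, θ = 55.9°: √(L² − r² sin²θ) = 0.062478 m.
v = −0.0137·335.6·0.82806·[1 + 0.0137·0.56064/0.062478] = -4.2756 m/s.
|v| = 4.2756 m/s = 4275.6 mm/s.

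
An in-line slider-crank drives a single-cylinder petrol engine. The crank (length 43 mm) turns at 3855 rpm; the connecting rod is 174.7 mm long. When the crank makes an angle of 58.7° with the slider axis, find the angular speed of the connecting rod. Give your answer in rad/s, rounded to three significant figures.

52.8

ω = 403.7 rad/s (converted from 3855 rpm).
The rod makes angle φ with the slider axis where L sinφ = r sinθ; differentiating, L cosφ·φ̇ = r ω cosθ.
L cosφ = √(L² − r² sin²θ) = 0.17079 m.
|ω_rod| = r ω |cosθ| / √(L² − r² sin²θ) = 0.043·403.7·0.51952/0.17079 = 52.802 rad/s.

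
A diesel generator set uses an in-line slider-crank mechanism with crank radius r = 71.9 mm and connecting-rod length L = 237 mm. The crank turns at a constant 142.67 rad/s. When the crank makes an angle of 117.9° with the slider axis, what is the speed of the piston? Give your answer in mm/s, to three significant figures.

7730

ω = 142.7 rad/s
For an in-line slider-crank, x = r cosθ + √(L² − r² sin²θ), so v = −rω sinθ·[1 + r cosθ/√(L² − r² sin²θ)].
With r = 0.0719 m, L = 0.237 m, θ = 117.9°: √(L² − r² sin²θ) = 0.22832 m.
v = −0.0719·142.7·0.88377·[1 + 0.0719·-0.46793/0.22832] = -7.7298 m/s.
|v| = 7.7298 m/s = 7729.8 mm/s.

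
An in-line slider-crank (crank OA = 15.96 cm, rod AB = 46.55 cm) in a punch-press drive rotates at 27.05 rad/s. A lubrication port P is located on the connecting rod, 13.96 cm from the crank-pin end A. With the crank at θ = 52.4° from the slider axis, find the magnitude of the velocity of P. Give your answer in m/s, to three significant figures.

4.08

ω = 27.05 rad/s.  Crank-pin speed |V_A| = rω = 4.3172 m/s, perpendicular to OA.
Rod angle: sinφ = −(r/L) sinθ ⇒ φ = -15.762°; ω_rod = −rω cosθ/√(L²−r²sin²θ) = -5.8797 rad/s.
V_P = V_A + ω_rod × AP, with AP = 0.1396 m along the rod.
Components: V_Px = −rω sinθ − a·ω_rod·sinφ = -3.6434 m/s;  V_Py = rω cosθ + a·ω_rod·cosφ = +1.8442 m/s.
|V_P| = √(V_Px² + V_Py²) = 4.0836 m/s.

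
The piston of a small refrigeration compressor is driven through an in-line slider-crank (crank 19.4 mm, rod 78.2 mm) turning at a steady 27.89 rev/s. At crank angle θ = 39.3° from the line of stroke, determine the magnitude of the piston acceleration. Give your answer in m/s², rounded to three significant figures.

ω = 2π·27.9 = 175.2 rad/s
x(θ) = r cosθ + √(L² − r² sin²θ); with ω constant, a = ω²·d²x/dθ².
d²x/dθ² = −r cosθ − r²(cos2θ)/√u − r⁴ sin²2θ/(4u^{3/2}),  u = L² − r² sin²θ = 0.00596426 m².
Substituting r = 0.0194 m, L = 0.0782 m, θ = 39.3°: d²x/dθ² = -0.01605 m.
a = ω²·d²x/dθ² = (175.2)²·(-0.01605) = -492.86 m/s²;  |a| = 492.86 m/s².

493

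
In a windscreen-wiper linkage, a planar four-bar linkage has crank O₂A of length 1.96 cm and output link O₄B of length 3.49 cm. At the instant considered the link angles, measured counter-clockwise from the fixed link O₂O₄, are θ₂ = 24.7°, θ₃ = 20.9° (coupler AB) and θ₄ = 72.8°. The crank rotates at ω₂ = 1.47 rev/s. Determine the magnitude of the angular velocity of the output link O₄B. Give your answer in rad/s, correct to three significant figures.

0.437

ω₂ = 9.236 rad/s (from 1.47 rev/s).
Differentiating the loop-closure r₂e^{iθ₂}+r₃e^{iθ₃}=r₁+r₄e^{iθ₄} gives r₂ω₂e^{iθ₂}+r₃ω₃e^{iθ₃}=r₄ω₄e^{iθ₄}.
Eliminating the other unknown: ω₄ = r₂ω₂ sin(θ₂−θ₃) / [r₄ sin(θ₄−θ₃)].
Numerator sine = +0.06627; denominator sine = +0.78694.
Result = 0.0196·9.236·(+0.06627) / (0.0349·(+0.78694)) = +0.43685 rad/s; magnitude 0.43685 rad/s.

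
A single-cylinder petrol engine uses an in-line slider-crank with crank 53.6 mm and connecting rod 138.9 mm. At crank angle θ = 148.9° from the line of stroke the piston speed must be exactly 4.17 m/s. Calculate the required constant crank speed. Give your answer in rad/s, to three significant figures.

227

For an in-line slider-crank, |v_piston| = rω|sinθ|·[1 + r cosθ/√(L² − r² sin²θ)].
With r = 0.0536 m, L = 0.1389 m, θ = 148.9°: the bracketed kinematic factor |dx/dθ| = 0.018351 m.
ω = v/|dx/dθ| = 4.17/0.018351 = 227.24 rad/s.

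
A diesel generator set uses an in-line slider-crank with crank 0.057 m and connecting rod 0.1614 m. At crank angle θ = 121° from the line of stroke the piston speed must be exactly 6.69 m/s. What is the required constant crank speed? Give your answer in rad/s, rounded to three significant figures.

For an in-line slider-crank, |v_piston| = rω|sinθ|·[1 + r cosθ/√(L² − r² sin²θ)].
With r = 0.057 m, L = 0.1614 m, θ = 121°: the bracketed kinematic factor |dx/dθ| = 0.039534 m.
ω = v/|dx/dθ| = 6.69/0.039534 = 169.22 rad/s.

169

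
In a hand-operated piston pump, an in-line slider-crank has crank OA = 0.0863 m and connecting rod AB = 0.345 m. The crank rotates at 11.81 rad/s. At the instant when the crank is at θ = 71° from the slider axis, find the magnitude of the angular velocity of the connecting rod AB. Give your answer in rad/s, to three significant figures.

0.990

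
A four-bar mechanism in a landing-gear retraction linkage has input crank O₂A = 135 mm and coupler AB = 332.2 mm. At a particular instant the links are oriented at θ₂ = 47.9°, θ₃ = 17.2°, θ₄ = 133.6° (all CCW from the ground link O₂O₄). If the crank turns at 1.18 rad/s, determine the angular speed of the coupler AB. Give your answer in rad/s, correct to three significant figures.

ω₂ = 1.18 rad/s
Differentiating the loop-closure r₂e^{iθ₂}+r₃e^{iθ₃}=r₁+r₄e^{iθ₄} gives r₂ω₂e^{iθ₂}+r₃ω₃e^{iθ₃}=r₄ω₄e^{iθ₄}.
Eliminating the other unknown: ω₃ = r₂ω₂ sin(θ₄−θ₂) / [r₃ sin(θ₃−θ₄)].
Numerator sine = +0.99719; denominator sine = -0.89571.
Result = 0.135·1.18·(+0.99719) / (0.3322·(-0.89571)) = -0.53386 rad/s; magnitude 0.53386 rad/s.

0.534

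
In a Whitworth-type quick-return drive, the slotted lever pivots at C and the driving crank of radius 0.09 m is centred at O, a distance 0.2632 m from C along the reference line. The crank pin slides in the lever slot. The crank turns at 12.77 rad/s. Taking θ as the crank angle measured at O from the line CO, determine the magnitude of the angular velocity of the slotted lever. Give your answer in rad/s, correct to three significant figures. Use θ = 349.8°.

3.24

ω = 12.77 rad/s
Crank pin A relative to C: A = (d + r cosθ, r sinθ); lever angle φ = atan2(r sinθ, d + r cosθ).
Differentiating tanφ: φ̇ = rω(d cosθ + r)/(d² + r² + 2dr cosθ).
d² + r² + 2dr cosθ = |CA|² = 0.124001 m²;  d cosθ + r = +0.34904 m.
|ω_lever| = |0.09·12.77·+0.34904| / 0.124001 = 3.2351 rad/s.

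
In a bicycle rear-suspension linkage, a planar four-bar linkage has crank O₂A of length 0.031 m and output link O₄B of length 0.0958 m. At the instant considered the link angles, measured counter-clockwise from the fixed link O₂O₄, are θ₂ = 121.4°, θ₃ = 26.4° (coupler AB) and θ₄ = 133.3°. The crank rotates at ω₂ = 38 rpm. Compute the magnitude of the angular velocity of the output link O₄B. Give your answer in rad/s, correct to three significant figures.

1.34

ω₂ = 3.979 rad/s (from 38 rpm).
Differentiating the loop-closure r₂e^{iθ₂}+r₃e^{iθ₃}=r₁+r₄e^{iθ₄} gives r₂ω₂e^{iθ₂}+r₃ω₃e^{iθ₃}=r₄ω₄e^{iθ₄}.
Eliminating the other unknown: ω₄ = r₂ω₂ sin(θ₂−θ₃) / [r₄ sin(θ₄−θ₃)].
Numerator sine = +0.99619; denominator sine = +0.95681.
Result = 0.031·3.979·(+0.99619) / (0.0958·(+0.95681)) = +1.3407 rad/s; magnitude 1.3407 rad/s.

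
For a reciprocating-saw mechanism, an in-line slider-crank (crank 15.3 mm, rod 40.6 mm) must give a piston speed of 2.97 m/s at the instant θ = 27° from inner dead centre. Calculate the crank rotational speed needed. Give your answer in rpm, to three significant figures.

For an in-line slider-crank, |v_piston| = rω|sinθ|·[1 + r cosθ/√(L² − r² sin²θ)].
With r = 0.0153 m, L = 0.0406 m, θ = 27°: the bracketed kinematic factor |dx/dθ| = 0.0093133 m.
ω = v/|dx/dθ| = 2.97/0.0093133 = 318.9 rad/s.
N = 60ω/(2π) = 3045.3 rpm.

3050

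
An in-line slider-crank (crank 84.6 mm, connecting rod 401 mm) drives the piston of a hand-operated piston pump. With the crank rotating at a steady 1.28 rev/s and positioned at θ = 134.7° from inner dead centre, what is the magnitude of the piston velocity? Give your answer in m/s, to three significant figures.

0.411

ω = 2π·1.28 = 8.042 rad/s
For an in-line slider-crank, x = r cosθ + √(L² − r² sin²θ), so v = −rω sinθ·[1 + r cosθ/√(L² − r² sin²θ)].
With r = 0.0846 m, L = 0.401 m, θ = 134.7°: √(L² − r² sin²θ) = 0.39647 m.
v = −0.0846·8.042·0.71080·[1 + 0.0846·-0.70339/0.39647] = -0.41103 m/s.
|v| = 0.41103 m/s.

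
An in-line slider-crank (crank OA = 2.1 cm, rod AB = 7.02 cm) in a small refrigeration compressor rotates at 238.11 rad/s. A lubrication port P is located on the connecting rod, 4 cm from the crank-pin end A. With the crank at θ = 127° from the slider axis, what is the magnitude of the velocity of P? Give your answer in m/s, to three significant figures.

3.80

ω = 238.1 rad/s.  Crank-pin speed |V_A| = rω = 5.0003 m/s, perpendicular to OA.
Rod angle: sinφ = −(r/L) sinθ ⇒ φ = -13.822°; ω_rod = −rω cosθ/√(L²−r²sin²θ) = +44.145 rad/s.
V_P = V_A + ω_rod × AP, with AP = 0.04 m along the rod.
Components: V_Px = −rω sinθ − a·ω_rod·sinφ = -3.5716 m/s;  V_Py = rω cosθ + a·ω_rod·cosφ = -1.2946 m/s.
|V_P| = √(V_Px² + V_Py²) = 3.7989 m/s.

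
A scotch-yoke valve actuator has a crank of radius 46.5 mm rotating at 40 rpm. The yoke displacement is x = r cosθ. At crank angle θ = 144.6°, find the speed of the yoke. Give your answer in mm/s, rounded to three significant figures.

113

ω = 4.189 rad/s (from 40 rpm).
x = r cosθ ⇒ ẋ = −rω sinθ.
|v| = rω|sinθ| = 0.0465·4.189·|sin 144.6°| = 0.11283 m/s = 112.83 mm/s.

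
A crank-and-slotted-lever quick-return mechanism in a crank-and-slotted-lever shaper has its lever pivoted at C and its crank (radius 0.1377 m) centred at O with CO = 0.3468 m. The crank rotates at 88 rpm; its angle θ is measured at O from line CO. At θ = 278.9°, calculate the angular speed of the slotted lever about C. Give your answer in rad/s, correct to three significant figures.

ω = 9.215 rad/s (from 88 rpm).
Crank pin A relative to C: A = (d + r cosθ, r sinθ); lever angle φ = atan2(r sinθ, d + r cosθ).
Differentiating tanφ: φ̇ = rω(d cosθ + r)/(d² + r² + 2dr cosθ).
d² + r² + 2dr cosθ = |CA|² = 0.154008 m²;  d cosθ + r = +0.19135 m.
|ω_lever| = |0.1377·9.215·+0.19135| / 0.154008 = 1.5767 rad/s.

1.58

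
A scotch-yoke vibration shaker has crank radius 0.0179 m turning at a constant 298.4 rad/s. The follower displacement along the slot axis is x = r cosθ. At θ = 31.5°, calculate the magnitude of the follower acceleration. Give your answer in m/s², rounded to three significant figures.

ω = 298.4 rad/s
x = r cosθ ⇒ ẍ = −rω² cosθ (ω constant).
|a| = rω²|cosθ| = 0.0179·(298.4)²·|cos 31.5°| = 1359 m/s².

1360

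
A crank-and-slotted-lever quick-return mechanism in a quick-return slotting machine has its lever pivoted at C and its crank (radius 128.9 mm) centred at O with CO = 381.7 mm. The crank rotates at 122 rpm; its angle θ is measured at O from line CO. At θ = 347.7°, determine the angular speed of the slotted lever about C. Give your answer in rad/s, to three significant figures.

ω = 12.78 rad/s (from 122 rpm).
Crank pin A relative to C: A = (d + r cosθ, r sinθ); lever angle φ = atan2(r sinθ, d + r cosθ).
Differentiating tanφ: φ̇ = rω(d cosθ + r)/(d² + r² + 2dr cosθ).
d² + r² + 2dr cosθ = |CA|² = 0.258454 m²;  d cosθ + r = +0.50184 m.
|ω_lever| = |0.1289·12.78·+0.50184| / 0.258454 = 3.1976 rad/s.

3.20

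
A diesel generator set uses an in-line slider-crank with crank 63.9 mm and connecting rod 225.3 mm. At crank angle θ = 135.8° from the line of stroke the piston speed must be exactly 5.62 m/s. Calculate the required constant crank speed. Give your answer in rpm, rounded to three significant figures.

1520

For an in-line slider-crank, |v_piston| = rω|sinθ|·[1 + r cosθ/√(L² − r² sin²θ)].
With r = 0.0639 m, L = 0.2253 m, θ = 135.8°: the bracketed kinematic factor |dx/dθ| = 0.035308 m.
ω = v/|dx/dθ| = 5.62/0.035308 = 159.17 rad/s.
N = 60ω/(2π) = 1520 rpm.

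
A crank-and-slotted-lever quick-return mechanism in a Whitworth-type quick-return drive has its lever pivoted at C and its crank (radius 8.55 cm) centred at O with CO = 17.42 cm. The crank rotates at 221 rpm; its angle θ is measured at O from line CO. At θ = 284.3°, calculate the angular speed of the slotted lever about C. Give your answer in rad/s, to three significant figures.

ω = 23.14 rad/s (from 221 rpm).
Crank pin A relative to C: A = (d + r cosθ, r sinθ); lever angle φ = atan2(r sinθ, d + r cosθ).
Differentiating tanφ: φ̇ = rω(d cosθ + r)/(d² + r² + 2dr cosθ).
d² + r² + 2dr cosθ = |CA|² = 0.0450135 m²;  d cosθ + r = +0.12853 m.
|ω_lever| = |0.0855·23.14·+0.12853| / 0.0450135 = 5.6499 rad/s.

5.65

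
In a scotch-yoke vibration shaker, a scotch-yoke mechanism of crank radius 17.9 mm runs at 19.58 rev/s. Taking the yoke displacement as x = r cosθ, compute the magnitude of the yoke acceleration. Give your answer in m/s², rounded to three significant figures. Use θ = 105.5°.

72.4

ω = 123 rad/s (from 19.58 rev/s).
x = r cosθ ⇒ ẍ = −rω² cosθ (ω constant).
|a| = rω²|cosθ| = 0.0179·(123)²·|cos 105.5°| = 72.4 m/s².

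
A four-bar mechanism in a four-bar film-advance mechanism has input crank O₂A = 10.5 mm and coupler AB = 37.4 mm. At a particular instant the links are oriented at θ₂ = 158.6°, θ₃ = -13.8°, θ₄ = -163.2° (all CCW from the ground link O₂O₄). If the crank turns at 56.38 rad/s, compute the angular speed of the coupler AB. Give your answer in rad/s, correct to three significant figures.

ω₂ = 56.38 rad/s
Differentiating the loop-closure r₂e^{iθ₂}+r₃e^{iθ₃}=r₁+r₄e^{iθ₄} gives r₂ω₂e^{iθ₂}+r₃ω₃e^{iθ₃}=r₄ω₄e^{iθ₄}.
Eliminating the other unknown: ω₃ = r₂ω₂ sin(θ₄−θ₂) / [r₃ sin(θ₃−θ₄)].
Numerator sine = +0.61841; denominator sine = +0.50904.
Result = 0.0105·56.38·(+0.61841) / (0.0374·(+0.50904)) = +19.229 rad/s; magnitude 19.229 rad/s.

19.2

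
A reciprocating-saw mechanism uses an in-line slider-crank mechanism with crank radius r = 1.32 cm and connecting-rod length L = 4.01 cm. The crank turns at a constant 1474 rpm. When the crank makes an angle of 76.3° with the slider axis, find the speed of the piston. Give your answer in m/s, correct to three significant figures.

2.14

ω = 2π·1474/60 = 154.4 rad/s
For an in-line slider-crank, x = r cosθ + √(L² − r² sin²θ), so v = −rω sinθ·[1 + r cosθ/√(L² − r² sin²θ)].
With r = 0.0132 m, L = 0.0401 m, θ = 76.3°: √(L² − r² sin²θ) = 0.037994 m.
v = −0.0132·154.4·0.97155·[1 + 0.0132·0.23684/0.037994] = -2.1424 m/s.
|v| = 2.1424 m/s.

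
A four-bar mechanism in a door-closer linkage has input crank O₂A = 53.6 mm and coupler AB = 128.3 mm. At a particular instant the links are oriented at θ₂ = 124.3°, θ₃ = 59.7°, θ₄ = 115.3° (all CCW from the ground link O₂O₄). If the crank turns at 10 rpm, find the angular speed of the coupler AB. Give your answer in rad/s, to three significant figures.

ω₂ = 1.047 rad/s (from 10 rpm).
Differentiating the loop-closure r₂e^{iθ₂}+r₃e^{iθ₃}=r₁+r₄e^{iθ₄} gives r₂ω₂e^{iθ₂}+r₃ω₃e^{iθ₃}=r₄ω₄e^{iθ₄}.
Eliminating the other unknown: ω₃ = r₂ω₂ sin(θ₄−θ₂) / [r₃ sin(θ₃−θ₄)].
Numerator sine = -0.15643; denominator sine = -0.82511.
Result = 0.0536·1.047·(-0.15643) / (0.1283·(-0.82511)) = +0.082944 rad/s; magnitude 0.082944 rad/s.

0.0829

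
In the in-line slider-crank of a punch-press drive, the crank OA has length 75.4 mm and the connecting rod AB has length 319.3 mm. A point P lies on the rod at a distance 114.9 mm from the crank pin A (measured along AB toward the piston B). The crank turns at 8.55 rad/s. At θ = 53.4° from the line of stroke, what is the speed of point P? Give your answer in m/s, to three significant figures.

ω = 8.55 rad/s.  Crank-pin speed |V_A| = rω = 0.64467 m/s, perpendicular to OA.
Rod angle: sinφ = −(r/L) sinθ ⇒ φ = -10.928°; ω_rod = −rω cosθ/√(L²−r²sin²θ) = -1.226 rad/s.
V_P = V_A + ω_rod × AP, with AP = 0.1149 m along the rod.
Components: V_Px = −rω sinθ − a·ω_rod·sinφ = -0.54426 m/s;  V_Py = rω cosθ + a·ω_rod·cosφ = +0.24605 m/s.
|V_P| = √(V_Px² + V_Py²) = 0.59729 m/s.

0.597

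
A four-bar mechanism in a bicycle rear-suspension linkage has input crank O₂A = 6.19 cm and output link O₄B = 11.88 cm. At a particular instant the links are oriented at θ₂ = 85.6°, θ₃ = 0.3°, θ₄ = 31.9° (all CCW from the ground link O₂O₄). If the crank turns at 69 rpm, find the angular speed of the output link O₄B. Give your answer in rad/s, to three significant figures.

ω₂ = 7.226 rad/s (from 69 rpm).
Differentiating the loop-closure r₂e^{iθ₂}+r₃e^{iθ₃}=r₁+r₄e^{iθ₄} gives r₂ω₂e^{iθ₂}+r₃ω₃e^{iθ₃}=r₄ω₄e^{iθ₄}.
Eliminating the other unknown: ω₄ = r₂ω₂ sin(θ₂−θ₃) / [r₄ sin(θ₄−θ₃)].
Numerator sine = +0.99664; denominator sine = +0.52399.
Result = 0.0619·7.226·(+0.99664) / (0.1188·(+0.52399)) = +7.1609 rad/s; magnitude 7.1609 rad/s.

7.16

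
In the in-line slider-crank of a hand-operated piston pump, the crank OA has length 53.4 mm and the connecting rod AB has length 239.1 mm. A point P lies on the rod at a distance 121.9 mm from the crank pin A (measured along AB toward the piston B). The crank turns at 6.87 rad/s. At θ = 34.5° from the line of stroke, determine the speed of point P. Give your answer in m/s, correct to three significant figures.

0.271

ω = 6.87 rad/s.  Crank-pin speed |V_A| = rω = 0.36686 m/s, perpendicular to OA.
Rod angle: sinφ = −(r/L) sinθ ⇒ φ = -7.267°; ω_rod = −rω cosθ/√(L²−r²sin²θ) = -1.2747 rad/s.
V_P = V_A + ω_rod × AP, with AP = 0.1219 m along the rod.
Components: V_Px = −rω sinθ − a·ω_rod·sinφ = -0.22745 m/s;  V_Py = rω cosθ + a·ω_rod·cosφ = +0.1482 m/s.
|V_P| = √(V_Px² + V_Py²) = 0.27147 m/s.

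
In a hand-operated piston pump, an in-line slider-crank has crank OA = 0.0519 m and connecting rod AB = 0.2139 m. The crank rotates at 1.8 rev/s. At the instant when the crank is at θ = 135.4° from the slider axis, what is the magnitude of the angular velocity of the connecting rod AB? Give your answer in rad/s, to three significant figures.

1.98

ω = 11.31 rad/s (converted from 1.8 rev/s).
The rod makes angle φ with the slider axis where L sinφ = r sinθ; differentiating, L cosφ·φ̇ = r ω cosθ.
L cosφ = √(L² − r² sin²θ) = 0.21077 m.
|ω_rod| = r ω |cosθ| / √(L² − r² sin²θ) = 0.0519·11.31·0.71203/0.21077 = 1.9829 rad/s.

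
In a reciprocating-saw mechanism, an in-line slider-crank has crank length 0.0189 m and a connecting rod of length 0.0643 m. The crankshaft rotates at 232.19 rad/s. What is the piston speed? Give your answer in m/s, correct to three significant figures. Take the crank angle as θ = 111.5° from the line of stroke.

ω = 232.2 rad/s
For an in-line slider-crank, x = r cosθ + √(L² − r² sin²θ), so v = −rω sinθ·[1 + r cosθ/√(L² − r² sin²θ)].
With r = 0.0189 m, L = 0.0643 m, θ = 111.5°: √(L² − r² sin²θ) = 0.061849 m.
v = −0.0189·232.2·0.93042·[1 + 0.0189·-0.36650/0.061849] = -3.6257 m/s.
|v| = 3.6257 m/s.

3.63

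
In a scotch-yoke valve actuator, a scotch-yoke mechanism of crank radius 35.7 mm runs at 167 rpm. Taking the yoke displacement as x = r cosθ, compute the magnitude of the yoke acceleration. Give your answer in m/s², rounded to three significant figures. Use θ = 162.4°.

10.4

ω = 17.49 rad/s (from 167 rpm).
x = r cosθ ⇒ ẍ = −rω² cosθ (ω constant).
|a| = rω²|cosθ| = 0.0357·(17.49)²·|cos 162.4°| = 10.407 m/s².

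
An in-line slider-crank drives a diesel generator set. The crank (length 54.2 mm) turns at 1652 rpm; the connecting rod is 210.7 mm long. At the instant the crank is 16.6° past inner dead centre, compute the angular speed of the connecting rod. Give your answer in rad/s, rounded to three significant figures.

42.8

ω = 173 rad/s (converted from 1652 rpm).
The rod makes angle φ with the slider axis where L sinφ = r sinθ; differentiating, L cosφ·φ̇ = r ω cosθ.
L cosφ = √(L² − r² sin²θ) = 0.21013 m.
|ω_rod| = r ω |cosθ| / √(L² − r² sin²θ) = 0.0542·173·0.95832/0.21013 = 42.762 rad/s.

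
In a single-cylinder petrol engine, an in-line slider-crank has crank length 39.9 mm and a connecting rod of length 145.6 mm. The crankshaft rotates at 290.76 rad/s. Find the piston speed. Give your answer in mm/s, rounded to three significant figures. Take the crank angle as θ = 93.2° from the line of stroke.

11400

ω = 290.8 rad/s
For an in-line slider-crank, x = r cosθ + √(L² − r² sin²θ), so v = −rω sinθ·[1 + r cosθ/√(L² − r² sin²θ)].
With r = 0.0399 m, L = 0.1456 m, θ = 93.2°: √(L² − r² sin²θ) = 0.14004 m.
v = −0.0399·290.8·0.99844·[1 + 0.0399·-0.05582/0.14004] = -11.399 m/s.
|v| = 11.399 m/s = 11399 mm/s.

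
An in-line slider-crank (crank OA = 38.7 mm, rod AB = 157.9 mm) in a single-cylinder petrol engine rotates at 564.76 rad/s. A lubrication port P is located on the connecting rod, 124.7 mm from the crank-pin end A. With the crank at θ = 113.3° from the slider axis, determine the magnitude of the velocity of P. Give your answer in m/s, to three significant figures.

18.6

ω = 564.8 rad/s.  Crank-pin speed |V_A| = rω = 21.856 m/s, perpendicular to OA.
Rod angle: sinφ = −(r/L) sinθ ⇒ φ = -13.009°; ω_rod = −rω cosθ/√(L²−r²sin²θ) = +56.193 rad/s.
V_P = V_A + ω_rod × AP, with AP = 0.1247 m along the rod.
Components: V_Px = −rω sinθ − a·ω_rod·sinφ = -18.496 m/s;  V_Py = rω cosθ + a·ω_rod·cosφ = -1.8177 m/s.
|V_P| = √(V_Px² + V_Py²) = 18.586 m/s.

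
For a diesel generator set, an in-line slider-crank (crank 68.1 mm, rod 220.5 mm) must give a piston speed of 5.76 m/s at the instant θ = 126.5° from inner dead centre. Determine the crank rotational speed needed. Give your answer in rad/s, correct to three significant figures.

For an in-line slider-crank, |v_piston| = rω|sinθ|·[1 + r cosθ/√(L² − r² sin²θ)].
With r = 0.0681 m, L = 0.2205 m, θ = 126.5°: the bracketed kinematic factor |dx/dθ| = 0.044361 m.
ω = v/|dx/dθ| = 5.76/0.044361 = 129.84 rad/s.

130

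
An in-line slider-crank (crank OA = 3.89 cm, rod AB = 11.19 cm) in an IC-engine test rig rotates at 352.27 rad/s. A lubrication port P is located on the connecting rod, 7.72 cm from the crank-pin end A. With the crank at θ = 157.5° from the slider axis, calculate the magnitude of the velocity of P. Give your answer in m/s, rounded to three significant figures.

ω = 352.3 rad/s.  Crank-pin speed |V_A| = rω = 13.703 m/s, perpendicular to OA.
Rod angle: sinφ = −(r/L) sinθ ⇒ φ = -7.645°; ω_rod = −rω cosθ/√(L²−r²sin²θ) = +114.15 rad/s.
V_P = V_A + ω_rod × AP, with AP = 0.0772 m along the rod.
Components: V_Px = −rω sinθ − a·ω_rod·sinφ = -4.0717 m/s;  V_Py = rω cosθ + a·ω_rod·cosφ = -3.9259 m/s.
|V_P| = √(V_Px² + V_Py²) = 5.6561 m/s.

5.66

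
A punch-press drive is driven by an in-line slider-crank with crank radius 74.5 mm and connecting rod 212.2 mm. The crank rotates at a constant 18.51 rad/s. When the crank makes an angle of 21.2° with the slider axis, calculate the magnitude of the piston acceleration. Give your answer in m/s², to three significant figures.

ω = 18.51 rad/s
x(θ) = r cosθ + √(L² − r² sin²θ); with ω constant, a = ω²·d²x/dθ².
d²x/dθ² = −r cosθ − r²(cos2θ)/√u − r⁴ sin²2θ/(4u^{3/2}),  u = L² − r² sin²θ = 0.044303 m².
Substituting r = 0.0745 m, L = 0.2122 m, θ = 21.2°: d²x/dθ² = -0.089306 m.
a = ω²·d²x/dθ² = (18.51)²·(-0.089306) = -30.598 m/s²;  |a| = 30.598 m/s².

30.6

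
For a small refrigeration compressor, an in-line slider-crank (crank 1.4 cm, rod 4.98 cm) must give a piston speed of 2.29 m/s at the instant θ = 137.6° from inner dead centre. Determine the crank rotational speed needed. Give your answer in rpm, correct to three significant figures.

2940

For an in-line slider-crank, |v_piston| = rω|sinθ|·[1 + r cosθ/√(L² − r² sin²θ)].
With r = 0.014 m, L = 0.0498 m, θ = 137.6°: the bracketed kinematic factor |dx/dθ| = 0.0074443 m.
ω = v/|dx/dθ| = 2.29/0.0074443 = 307.62 rad/s.
N = 60ω/(2π) = 2937.5 rpm.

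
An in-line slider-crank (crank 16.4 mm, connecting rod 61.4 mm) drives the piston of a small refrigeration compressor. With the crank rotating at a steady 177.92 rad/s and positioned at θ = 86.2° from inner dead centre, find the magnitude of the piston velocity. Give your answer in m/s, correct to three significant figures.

ω = 177.9 rad/s
For an in-line slider-crank, x = r cosθ + √(L² − r² sin²θ), so v = −rω sinθ·[1 + r cosθ/√(L² − r² sin²θ)].
With r = 0.0164 m, L = 0.0614 m, θ = 86.2°: √(L² − r² sin²θ) = 0.059179 m.
v = −0.0164·177.9·0.99780·[1 + 0.0164·0.06627/0.059179] = -2.9649 m/s.
|v| = 2.9649 m/s.

2.96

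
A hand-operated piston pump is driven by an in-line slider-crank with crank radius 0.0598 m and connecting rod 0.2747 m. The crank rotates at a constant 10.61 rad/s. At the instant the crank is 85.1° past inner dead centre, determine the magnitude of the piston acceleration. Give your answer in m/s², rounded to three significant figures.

ω = 10.61 rad/s
x(θ) = r cosθ + √(L² − r² sin²θ); with ω constant, a = ω²·d²x/dθ².
d²x/dθ² = −r cosθ − r²(cos2θ)/√u − r⁴ sin²2θ/(4u^{3/2}),  u = L² − r² sin²θ = 0.0719101 m².
Substituting r = 0.0598 m, L = 0.2747 m, θ = 85.1°: d²x/dθ² = +0.0080281 m.
a = ω²·d²x/dθ² = (10.61)²·(+0.0080281) = +0.90374 m/s²;  |a| = 0.90374 m/s².

0.904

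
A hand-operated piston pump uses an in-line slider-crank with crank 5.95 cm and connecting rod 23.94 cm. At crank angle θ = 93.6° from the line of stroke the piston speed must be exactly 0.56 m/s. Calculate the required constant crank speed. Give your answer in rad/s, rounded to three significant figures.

9.58

For an in-line slider-crank, |v_piston| = rω|sinθ|·[1 + r cosθ/√(L² − r² sin²θ)].
With r = 0.0595 m, L = 0.2394 m, θ = 93.6°: the bracketed kinematic factor |dx/dθ| = 0.058426 m.
ω = v/|dx/dθ| = 0.56/0.058426 = 9.5848 rad/s.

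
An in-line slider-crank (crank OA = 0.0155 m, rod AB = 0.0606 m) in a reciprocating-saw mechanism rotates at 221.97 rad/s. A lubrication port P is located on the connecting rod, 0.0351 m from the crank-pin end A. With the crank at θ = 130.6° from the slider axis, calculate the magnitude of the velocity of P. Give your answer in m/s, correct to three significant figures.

ω = 222 rad/s.  Crank-pin speed |V_A| = rω = 3.4405 m/s, perpendicular to OA.
Rod angle: sinφ = −(r/L) sinθ ⇒ φ = -11.198°; ω_rod = −rω cosθ/√(L²−r²sin²θ) = +37.664 rad/s.
V_P = V_A + ω_rod × AP, with AP = 0.0351 m along the rod.
Components: V_Px = −rω sinθ − a·ω_rod·sinφ = -2.3556 m/s;  V_Py = rω cosθ + a·ω_rod·cosφ = -0.94216 m/s.
|V_P| = √(V_Px² + V_Py²) = 2.537 m/s.

2.54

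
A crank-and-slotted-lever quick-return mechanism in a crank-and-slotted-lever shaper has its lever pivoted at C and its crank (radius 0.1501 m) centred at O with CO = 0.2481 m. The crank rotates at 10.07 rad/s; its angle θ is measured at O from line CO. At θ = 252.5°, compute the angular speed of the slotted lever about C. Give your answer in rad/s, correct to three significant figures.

1.85

ω = 10.07 rad/s
Crank pin A relative to C: A = (d + r cosθ, r sinθ); lever angle φ = atan2(r sinθ, d + r cosθ).
Differentiating tanφ: φ̇ = rω(d cosθ + r)/(d² + r² + 2dr cosθ).
d² + r² + 2dr cosθ = |CA|² = 0.0616872 m²;  d cosθ + r = +0.075495 m.
|ω_lever| = |0.1501·10.07·+0.075495| / 0.0616872 = 1.8498 rad/s.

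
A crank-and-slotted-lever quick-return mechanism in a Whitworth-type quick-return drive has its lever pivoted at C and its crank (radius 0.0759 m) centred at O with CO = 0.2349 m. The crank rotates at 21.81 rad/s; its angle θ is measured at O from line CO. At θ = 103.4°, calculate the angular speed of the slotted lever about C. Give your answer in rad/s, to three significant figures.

ω = 21.81 rad/s
Crank pin A relative to C: A = (d + r cosθ, r sinθ); lever angle φ = atan2(r sinθ, d + r cosθ).
Differentiating tanφ: φ̇ = rω(d cosθ + r)/(d² + r² + 2dr cosθ).
d² + r² + 2dr cosθ = |CA|² = 0.0526752 m²;  d cosθ + r = +0.021462 m.
|ω_lever| = |0.0759·21.81·+0.021462| / 0.0526752 = 0.67448 rad/s.

0.674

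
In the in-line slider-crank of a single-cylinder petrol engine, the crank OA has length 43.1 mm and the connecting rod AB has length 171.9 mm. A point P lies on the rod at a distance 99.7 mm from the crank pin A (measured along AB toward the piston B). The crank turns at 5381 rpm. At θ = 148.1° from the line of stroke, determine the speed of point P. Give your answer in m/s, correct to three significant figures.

ω = 563.5 rad/s.  Crank-pin speed |V_A| = rω = 24.287 m/s, perpendicular to OA.
Rod angle: sinφ = −(r/L) sinθ ⇒ φ = -7.614°; ω_rod = −rω cosθ/√(L²−r²sin²θ) = +121.01 rad/s.
V_P = V_A + ω_rod × AP, with AP = 0.0997 m along the rod.
Components: V_Px = −rω sinθ − a·ω_rod·sinφ = -11.235 m/s;  V_Py = rω cosθ + a·ω_rod·cosφ = -8.6601 m/s.
|V_P| = √(V_Px² + V_Py²) = 14.186 m/s.

14.2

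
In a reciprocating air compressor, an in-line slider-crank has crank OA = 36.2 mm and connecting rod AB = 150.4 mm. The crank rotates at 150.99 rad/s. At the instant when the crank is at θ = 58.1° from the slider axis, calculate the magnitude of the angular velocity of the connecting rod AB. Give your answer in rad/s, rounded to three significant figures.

ω = 151 rad/s
The rod makes angle φ with the slider axis where L sinφ = r sinθ; differentiating, L cosφ·φ̇ = r ω cosθ.
L cosφ = √(L² − r² sin²θ) = 0.14723 m.
|ω_rod| = r ω |cosθ| / √(L² − r² sin²θ) = 0.0362·151·0.52844/0.14723 = 19.618 rad/s.

19.6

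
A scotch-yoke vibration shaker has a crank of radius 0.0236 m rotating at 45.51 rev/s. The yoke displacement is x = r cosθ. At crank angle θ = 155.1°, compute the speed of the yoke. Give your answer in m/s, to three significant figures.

ω = 285.9 rad/s (from 45.51 rev/s).
x = r cosθ ⇒ ẋ = −rω sinθ.
|v| = rω|sinθ| = 0.0236·285.9·|sin 155.1°| = 2.8413 m/s.

2.84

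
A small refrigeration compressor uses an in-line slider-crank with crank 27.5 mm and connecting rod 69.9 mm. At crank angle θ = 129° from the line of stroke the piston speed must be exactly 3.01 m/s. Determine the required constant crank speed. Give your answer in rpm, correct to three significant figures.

For an in-line slider-crank, |v_piston| = rω|sinθ|·[1 + r cosθ/√(L² − r² sin²θ)].
With r = 0.0275 m, L = 0.0699 m, θ = 129°: the bracketed kinematic factor |dx/dθ| = 0.015814 m.
ω = v/|dx/dθ| = 3.01/0.015814 = 190.34 rad/s.
N = 60ω/(2π) = 1817.6 rpm.

1820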